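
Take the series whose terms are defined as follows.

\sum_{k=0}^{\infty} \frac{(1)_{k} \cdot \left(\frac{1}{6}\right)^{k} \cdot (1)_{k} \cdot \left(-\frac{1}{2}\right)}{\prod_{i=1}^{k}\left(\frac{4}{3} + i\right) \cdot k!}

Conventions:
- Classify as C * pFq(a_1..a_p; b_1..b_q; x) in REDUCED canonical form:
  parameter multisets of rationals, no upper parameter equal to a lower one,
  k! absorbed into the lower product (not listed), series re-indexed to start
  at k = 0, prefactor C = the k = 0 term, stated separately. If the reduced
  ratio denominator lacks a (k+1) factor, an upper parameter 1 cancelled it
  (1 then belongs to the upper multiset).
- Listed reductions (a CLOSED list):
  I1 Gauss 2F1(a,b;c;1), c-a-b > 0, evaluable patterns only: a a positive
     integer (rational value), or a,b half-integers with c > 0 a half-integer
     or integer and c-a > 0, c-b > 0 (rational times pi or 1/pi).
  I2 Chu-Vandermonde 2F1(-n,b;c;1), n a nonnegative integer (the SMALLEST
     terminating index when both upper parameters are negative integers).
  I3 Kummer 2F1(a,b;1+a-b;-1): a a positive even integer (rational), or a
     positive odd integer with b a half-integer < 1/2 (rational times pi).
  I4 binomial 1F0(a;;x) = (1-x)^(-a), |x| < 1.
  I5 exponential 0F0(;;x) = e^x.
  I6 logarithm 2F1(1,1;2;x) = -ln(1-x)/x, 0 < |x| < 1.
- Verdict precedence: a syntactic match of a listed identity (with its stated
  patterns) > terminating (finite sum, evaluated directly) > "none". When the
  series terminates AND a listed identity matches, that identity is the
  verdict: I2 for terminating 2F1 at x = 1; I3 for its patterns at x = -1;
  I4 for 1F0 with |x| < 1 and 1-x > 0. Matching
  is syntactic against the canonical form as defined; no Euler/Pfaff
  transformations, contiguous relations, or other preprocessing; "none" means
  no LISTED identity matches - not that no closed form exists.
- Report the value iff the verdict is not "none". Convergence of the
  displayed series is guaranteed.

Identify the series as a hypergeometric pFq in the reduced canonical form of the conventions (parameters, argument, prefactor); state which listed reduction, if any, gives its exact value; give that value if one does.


Key step: from the first term -\frac{1}{2}: the lower running product (C = -1/2, x = 1/6) is a rising factorial.
Adjacent-term ratio: r(k) = \frac{1}{6} * (k+1) (k+1) / [(k+\frac{7}{3}) (k+1)] - poly over poly, x = \frac{1}{6} from leading terms; C = -\frac{1}{2} at k = 0.

Canonical form: C = -\frac{1}{2} times 2F1 with upper {1, 1}, lower {\frac{7}{3}}, x = \frac{1}{6}. Verdict: no listed reduction: x = \frac{1}{6} and upper {1, 1} fail every I1-I6 pattern.


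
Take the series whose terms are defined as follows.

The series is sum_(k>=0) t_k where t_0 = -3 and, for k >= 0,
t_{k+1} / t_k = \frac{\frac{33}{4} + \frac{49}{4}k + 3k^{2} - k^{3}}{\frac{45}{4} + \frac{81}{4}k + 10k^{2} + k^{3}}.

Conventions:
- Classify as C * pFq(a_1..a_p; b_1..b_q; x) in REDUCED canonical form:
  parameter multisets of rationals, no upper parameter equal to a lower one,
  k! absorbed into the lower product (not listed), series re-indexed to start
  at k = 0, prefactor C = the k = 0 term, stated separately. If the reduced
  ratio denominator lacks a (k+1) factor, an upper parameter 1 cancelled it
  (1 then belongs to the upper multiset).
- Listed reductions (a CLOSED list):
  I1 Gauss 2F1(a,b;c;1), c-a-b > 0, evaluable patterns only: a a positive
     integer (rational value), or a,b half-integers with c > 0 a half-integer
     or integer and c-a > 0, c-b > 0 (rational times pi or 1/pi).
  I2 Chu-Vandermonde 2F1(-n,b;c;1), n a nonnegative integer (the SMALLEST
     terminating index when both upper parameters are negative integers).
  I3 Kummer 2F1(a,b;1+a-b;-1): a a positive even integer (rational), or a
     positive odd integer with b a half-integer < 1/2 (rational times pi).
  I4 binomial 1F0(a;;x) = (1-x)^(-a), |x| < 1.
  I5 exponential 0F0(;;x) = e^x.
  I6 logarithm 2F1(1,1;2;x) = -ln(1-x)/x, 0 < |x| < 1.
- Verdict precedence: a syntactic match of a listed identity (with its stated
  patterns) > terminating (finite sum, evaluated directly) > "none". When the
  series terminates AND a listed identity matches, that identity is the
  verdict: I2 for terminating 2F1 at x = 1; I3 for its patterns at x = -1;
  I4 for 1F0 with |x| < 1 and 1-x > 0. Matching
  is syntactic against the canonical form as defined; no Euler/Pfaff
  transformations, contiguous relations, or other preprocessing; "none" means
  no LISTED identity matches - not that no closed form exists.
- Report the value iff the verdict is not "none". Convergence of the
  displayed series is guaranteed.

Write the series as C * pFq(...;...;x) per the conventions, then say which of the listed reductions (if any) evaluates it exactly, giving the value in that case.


Canonical form: C = -3 times 2F1 with upper {-\frac{11}{2}, 1}, lower {\frac{15}{2}}, x = -1. Verdict: Kummer's theorem (I3) fires (x = -1; c = \frac{15}{2} equals 1+a-b for upper {-\frac{11}{2}, 1}: listed pattern). Hence: \left(-\frac{9009}{4096}\right) \cdot \pi.

Key observation: from the first term -3: cancel k + 3/2 from the displayed ratio first; then C = -3.
Ratio: r(k) = -1 * (k-\frac{11}{2}) (k+1) / [(k+\frac{15}{2}) (k+1)] ; factor over Q: parameters, x = -1, and C = -3.


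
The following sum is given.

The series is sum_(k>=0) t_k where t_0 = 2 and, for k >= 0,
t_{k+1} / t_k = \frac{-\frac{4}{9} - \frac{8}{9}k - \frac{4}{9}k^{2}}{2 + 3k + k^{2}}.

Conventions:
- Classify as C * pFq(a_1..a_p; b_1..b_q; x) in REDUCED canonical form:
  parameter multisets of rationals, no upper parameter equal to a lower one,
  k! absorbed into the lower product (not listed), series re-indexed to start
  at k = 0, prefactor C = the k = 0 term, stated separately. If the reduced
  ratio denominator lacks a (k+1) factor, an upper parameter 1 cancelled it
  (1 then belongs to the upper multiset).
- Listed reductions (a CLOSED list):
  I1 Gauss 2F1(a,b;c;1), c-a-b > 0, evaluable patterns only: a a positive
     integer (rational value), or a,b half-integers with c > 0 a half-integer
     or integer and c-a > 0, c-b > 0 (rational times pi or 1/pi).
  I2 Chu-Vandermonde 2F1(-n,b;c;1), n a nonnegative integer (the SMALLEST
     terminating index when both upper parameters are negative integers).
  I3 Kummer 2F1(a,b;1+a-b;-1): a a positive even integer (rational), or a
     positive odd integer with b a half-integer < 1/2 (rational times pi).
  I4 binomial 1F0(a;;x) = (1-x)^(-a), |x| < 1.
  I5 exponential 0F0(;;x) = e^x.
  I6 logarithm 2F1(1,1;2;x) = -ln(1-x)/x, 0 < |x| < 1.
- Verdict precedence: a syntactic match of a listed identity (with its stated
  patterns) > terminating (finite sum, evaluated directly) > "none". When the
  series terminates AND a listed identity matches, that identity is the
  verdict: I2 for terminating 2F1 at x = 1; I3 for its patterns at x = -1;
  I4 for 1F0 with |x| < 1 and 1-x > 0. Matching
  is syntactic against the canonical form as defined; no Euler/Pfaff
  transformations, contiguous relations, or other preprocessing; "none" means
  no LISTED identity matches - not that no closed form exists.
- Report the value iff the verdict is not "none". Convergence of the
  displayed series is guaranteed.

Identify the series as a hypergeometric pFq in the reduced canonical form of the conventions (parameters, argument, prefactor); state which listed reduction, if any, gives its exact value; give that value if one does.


The series (x = -\frac{4}{9}) is 2F1: upper {1, 1}, lower {2}, prefactor 2. Verdict at x = -\frac{4}{9}: logarithm (I6) matches (the logarithm: parameters (1,1;2), x = -\frac{4}{9}). Exact value: \frac{9}{2} \cdot \ln\left(\frac{13}{9}\right).

Key step: t_0 being 2, roots of the ratio polynomials (C = 2, x = -4/9) are the negated parameters.
Adjacent-term ratio: r(k) = -\frac{4}{9} * (k+1) (k+1) / [(k+2) (k+1)] - rational; roots negated = parameters, x = -\frac{4}{9}, C = 2.


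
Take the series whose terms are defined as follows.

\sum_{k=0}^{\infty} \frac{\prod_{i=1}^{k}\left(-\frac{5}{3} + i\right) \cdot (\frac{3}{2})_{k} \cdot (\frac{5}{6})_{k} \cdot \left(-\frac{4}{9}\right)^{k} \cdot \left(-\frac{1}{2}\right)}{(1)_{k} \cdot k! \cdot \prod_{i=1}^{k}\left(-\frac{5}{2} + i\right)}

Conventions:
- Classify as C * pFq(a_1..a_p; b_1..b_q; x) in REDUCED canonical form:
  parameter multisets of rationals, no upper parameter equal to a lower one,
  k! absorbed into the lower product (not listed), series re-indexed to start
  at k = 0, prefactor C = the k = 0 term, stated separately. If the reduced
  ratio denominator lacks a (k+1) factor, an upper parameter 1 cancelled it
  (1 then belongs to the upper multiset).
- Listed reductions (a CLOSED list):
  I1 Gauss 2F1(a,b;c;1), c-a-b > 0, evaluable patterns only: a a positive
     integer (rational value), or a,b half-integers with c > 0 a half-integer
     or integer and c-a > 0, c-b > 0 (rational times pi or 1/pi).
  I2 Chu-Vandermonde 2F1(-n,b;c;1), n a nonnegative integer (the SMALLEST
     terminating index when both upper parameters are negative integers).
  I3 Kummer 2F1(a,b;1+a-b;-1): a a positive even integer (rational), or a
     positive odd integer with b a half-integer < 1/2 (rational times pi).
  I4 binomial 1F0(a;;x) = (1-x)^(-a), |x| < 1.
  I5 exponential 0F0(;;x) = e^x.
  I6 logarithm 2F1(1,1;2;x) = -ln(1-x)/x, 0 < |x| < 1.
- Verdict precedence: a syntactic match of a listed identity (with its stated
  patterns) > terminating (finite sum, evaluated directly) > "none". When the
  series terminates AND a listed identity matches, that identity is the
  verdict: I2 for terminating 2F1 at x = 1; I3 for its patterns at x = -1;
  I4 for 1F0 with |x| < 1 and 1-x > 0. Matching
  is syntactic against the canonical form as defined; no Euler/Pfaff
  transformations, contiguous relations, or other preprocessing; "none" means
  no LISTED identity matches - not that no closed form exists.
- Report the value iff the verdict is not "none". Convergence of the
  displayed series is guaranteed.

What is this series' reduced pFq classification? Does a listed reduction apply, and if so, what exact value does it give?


Key step: x = -\frac{4}{9} and the running product (prefactor -1/2) telescopes to a rising factorial.
Consecutive-term ratio: r(k) = -\frac{4}{9} * (k-\frac{2}{3}) (k+\frac{5}{6}) (k+\frac{3}{2}) / [(k-\frac{3}{2}) (k+1) (k+1)] ; factor over Q: parameters, x = -\frac{4}{9}, and C = -\frac{1}{2}.

Classification (C = -\frac{1}{2}): 3F2 with upper {-\frac{2}{3}, \frac{5}{6}, \frac{3}{2}}, lower {-\frac{3}{2}, 1}, argument x = -\frac{4}{9}. Verdict: none - at argument -\frac{4}{9} the multisets {-\frac{2}{3}, \frac{5}{6}, \frac{3}{2}} ; {-\frac{3}{2}, 1} match no listed identity.


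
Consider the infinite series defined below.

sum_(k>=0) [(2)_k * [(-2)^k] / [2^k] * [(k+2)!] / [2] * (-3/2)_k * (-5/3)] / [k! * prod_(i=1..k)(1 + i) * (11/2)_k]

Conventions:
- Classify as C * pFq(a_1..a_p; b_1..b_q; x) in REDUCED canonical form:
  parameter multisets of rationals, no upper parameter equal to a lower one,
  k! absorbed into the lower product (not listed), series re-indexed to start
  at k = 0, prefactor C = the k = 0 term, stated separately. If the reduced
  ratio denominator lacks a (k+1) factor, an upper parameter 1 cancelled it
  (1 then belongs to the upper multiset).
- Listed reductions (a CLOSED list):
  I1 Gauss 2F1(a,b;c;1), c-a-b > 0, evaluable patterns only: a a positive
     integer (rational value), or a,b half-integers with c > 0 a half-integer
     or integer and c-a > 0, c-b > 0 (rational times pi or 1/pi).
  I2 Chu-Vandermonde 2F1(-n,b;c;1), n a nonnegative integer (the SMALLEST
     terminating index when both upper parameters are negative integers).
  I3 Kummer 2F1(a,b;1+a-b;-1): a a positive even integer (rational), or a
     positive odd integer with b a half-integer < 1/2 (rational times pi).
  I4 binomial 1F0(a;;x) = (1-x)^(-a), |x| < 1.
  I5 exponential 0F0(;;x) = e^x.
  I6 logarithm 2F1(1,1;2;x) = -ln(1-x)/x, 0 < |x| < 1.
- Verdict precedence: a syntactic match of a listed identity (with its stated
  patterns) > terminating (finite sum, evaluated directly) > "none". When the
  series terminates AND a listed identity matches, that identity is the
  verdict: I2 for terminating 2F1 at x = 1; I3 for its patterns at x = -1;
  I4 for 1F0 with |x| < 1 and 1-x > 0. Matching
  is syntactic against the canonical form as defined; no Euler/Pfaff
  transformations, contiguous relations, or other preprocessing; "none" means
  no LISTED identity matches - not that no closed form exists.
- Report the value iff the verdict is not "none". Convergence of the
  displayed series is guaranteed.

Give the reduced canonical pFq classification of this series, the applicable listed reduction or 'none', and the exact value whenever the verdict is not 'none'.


This is -5/3 * 2F1(-3/2, 3; 11/2; -1) in reduced canonical form. Verdict: this is the Kummer evaluation I3 (x = -1; c = 11/2 equals 1+a-b for upper {-3/2, 3}: listed pattern). Exact value: (-525/512) * pi.

Structural cue: x = (-1) and the parameter 2 appears in both the upper and lower lists and cancels.
Ratio: r(k) = (-1) * (k-3/2) (k+3) / [(k+11/2) (k+1)] - rational in k, leading ratio (-1); with t_0 = -5/3, classification follows.


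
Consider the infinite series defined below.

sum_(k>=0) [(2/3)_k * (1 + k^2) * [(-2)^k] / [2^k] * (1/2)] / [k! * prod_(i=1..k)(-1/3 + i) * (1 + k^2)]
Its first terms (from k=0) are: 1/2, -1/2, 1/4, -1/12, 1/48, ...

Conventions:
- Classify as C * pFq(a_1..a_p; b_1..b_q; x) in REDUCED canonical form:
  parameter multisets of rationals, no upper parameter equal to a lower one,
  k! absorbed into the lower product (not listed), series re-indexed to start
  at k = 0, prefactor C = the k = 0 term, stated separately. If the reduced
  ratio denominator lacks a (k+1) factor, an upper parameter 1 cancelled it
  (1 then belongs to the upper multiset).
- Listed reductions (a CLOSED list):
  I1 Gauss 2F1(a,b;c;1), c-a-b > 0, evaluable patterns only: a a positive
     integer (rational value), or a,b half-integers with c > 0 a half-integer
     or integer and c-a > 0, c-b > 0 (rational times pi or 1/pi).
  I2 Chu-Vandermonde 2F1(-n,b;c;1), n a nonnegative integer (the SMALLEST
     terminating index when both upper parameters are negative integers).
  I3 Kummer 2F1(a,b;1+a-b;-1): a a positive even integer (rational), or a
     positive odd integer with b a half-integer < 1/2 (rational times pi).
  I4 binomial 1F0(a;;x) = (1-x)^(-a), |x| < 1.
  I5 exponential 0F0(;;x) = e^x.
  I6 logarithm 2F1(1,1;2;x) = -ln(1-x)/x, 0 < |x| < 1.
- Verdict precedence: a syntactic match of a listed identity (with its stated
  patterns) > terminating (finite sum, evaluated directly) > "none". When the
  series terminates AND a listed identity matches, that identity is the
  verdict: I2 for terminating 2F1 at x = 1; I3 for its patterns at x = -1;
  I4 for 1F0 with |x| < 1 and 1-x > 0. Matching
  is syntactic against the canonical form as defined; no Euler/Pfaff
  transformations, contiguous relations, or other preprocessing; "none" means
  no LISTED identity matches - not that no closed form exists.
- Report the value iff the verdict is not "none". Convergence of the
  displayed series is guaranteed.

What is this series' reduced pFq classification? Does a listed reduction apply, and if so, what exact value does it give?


At argument -1: a 0F0 with upper {-}, lower {-}, scaled by C = 1/2. Verdict: this is the I5 exponential reduction (the 0F0 exponential series at x = -1). Hence: (1/2) * e^(-1).

Key step: from the first term 1/2: the two k-th powers (C = 1/2, x = -1) combine into one argument.
Term ratio: r(k) = (-1) * 1 / [(k+1)] - rational in k. x = (-1); t_0 = 1/2; negate the roots.


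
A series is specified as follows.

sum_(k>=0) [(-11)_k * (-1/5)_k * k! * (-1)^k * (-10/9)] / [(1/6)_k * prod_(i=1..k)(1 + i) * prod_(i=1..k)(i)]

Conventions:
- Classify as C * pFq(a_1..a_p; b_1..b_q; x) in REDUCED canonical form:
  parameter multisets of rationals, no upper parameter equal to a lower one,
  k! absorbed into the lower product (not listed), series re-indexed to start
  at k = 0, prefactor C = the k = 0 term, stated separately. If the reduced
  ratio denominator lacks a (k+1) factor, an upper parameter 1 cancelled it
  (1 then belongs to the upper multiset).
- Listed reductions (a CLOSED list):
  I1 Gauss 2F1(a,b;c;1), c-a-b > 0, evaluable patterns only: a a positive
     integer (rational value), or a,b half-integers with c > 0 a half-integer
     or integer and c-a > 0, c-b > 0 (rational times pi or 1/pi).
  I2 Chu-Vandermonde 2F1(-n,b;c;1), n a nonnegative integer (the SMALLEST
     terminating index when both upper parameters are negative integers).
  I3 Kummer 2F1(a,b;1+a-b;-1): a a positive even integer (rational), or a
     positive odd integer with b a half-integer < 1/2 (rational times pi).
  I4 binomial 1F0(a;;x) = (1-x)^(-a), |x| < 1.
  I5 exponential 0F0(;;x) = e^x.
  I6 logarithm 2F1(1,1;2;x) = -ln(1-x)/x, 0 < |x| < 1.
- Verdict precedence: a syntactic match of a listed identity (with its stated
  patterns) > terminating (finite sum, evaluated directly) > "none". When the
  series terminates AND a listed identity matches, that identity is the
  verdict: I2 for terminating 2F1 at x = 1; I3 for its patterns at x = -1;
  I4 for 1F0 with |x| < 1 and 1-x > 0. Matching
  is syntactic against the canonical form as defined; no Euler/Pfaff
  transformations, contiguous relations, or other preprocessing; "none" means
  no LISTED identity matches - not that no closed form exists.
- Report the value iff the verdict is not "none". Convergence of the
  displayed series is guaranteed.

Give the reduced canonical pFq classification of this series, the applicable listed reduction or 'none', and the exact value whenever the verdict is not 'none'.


The tell: x = (-1) and the factorial ratio (C = -10/9) (k+a-1)!/(a-1)! is a rising factorial (a)_k.
Adjacent-term ratio: r(k) = (-1) * (k-11) (k-1/5) (k+1) / [(k+1/6) (k+2) (k+1)] - rational in k. x = (-1); t_0 = -10/9; negate the roots.

The series (x = -1) is 3F2: upper {-11, -1/5, 1}, lower {1/6, 2}, prefactor -10/9. Verdict: terminating - the sum ends at index 11 because -11 is a negative integer; exact evaluation follows. Exact value: 87177618158637974560408/400043582259521484375.


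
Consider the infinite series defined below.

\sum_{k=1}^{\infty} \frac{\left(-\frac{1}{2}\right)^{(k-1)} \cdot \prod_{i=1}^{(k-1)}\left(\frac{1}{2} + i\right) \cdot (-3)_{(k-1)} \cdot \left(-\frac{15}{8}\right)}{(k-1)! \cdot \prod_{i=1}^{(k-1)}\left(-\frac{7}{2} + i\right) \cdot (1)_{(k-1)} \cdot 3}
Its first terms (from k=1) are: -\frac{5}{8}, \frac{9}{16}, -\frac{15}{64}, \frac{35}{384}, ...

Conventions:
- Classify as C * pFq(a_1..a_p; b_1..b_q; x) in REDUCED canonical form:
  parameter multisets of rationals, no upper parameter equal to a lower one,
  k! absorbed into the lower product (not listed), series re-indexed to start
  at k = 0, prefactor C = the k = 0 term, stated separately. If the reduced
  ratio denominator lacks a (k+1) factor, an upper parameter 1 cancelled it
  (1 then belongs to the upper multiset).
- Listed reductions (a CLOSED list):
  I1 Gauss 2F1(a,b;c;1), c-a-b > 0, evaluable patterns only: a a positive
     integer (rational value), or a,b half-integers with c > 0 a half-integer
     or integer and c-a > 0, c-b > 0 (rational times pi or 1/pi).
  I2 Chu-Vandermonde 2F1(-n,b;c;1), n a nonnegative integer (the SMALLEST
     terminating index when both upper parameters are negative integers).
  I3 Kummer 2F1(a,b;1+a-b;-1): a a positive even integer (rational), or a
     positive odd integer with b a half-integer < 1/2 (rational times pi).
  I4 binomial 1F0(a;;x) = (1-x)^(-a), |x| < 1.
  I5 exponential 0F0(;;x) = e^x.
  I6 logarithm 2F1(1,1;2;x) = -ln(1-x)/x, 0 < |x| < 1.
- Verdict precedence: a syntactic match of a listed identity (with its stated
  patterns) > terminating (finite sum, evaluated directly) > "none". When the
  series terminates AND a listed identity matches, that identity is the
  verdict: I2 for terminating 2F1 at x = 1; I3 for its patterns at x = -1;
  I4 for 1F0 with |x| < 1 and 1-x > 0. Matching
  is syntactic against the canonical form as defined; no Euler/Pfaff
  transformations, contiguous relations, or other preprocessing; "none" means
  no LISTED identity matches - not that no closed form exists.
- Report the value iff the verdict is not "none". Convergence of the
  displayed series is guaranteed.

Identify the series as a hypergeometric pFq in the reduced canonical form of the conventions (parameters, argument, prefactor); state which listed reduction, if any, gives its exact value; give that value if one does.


x = -\frac{1}{2} here; the reduced form reads 2F2, upper {-3, \frac{3}{2}}, lower {-\frac{5}{2}, 1}, C = -\frac{5}{8}. Verdict: terminating at k = 3: the factor (-3)_k kills every later term; summing the 4 survivors is exact. Value: -\frac{79}{384}.

The tell: t_0 = -\frac{5}{8} here, and the running product (C = -5/8) telescopes to a rising factorial.
Step ratio: r(k) = -\frac{1}{2} * (k-3) (k+\frac{3}{2}) / [(k-\frac{5}{2}) (k+1) (k+1)] - rational in k. x = -\frac{1}{2}; t_0 = -\frac{5}{8}; negate the roots.


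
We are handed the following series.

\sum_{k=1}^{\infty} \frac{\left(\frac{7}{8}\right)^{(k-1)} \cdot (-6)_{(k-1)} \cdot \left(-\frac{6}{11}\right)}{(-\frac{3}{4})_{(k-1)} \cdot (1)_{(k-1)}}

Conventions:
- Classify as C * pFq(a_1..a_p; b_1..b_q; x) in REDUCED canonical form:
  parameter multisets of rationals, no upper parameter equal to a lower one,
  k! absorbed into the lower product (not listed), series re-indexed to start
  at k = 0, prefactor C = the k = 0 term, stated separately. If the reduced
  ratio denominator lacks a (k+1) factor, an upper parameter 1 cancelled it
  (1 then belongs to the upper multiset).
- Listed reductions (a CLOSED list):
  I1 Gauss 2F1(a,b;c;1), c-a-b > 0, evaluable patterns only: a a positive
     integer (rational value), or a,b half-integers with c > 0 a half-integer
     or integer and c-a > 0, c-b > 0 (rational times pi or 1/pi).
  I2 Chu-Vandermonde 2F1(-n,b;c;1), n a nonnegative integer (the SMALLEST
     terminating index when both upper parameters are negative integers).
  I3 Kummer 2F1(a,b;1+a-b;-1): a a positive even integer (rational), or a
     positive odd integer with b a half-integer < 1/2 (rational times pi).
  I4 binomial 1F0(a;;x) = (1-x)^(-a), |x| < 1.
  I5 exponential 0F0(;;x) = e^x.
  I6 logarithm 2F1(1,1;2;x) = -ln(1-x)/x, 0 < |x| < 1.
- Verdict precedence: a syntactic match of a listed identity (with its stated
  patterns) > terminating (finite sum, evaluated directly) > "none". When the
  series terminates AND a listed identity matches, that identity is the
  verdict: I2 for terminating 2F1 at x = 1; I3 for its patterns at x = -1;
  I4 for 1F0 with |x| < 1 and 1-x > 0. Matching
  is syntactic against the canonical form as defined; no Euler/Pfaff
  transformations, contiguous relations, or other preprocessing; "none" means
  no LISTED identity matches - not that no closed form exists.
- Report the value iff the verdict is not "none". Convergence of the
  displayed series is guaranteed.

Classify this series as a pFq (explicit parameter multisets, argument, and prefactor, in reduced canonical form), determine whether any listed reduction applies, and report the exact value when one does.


This is -\frac{6}{11} * 1F1(-6; -\frac{3}{4}; \frac{7}{8}) in reduced canonical form. Verdict: terminating. (-6)_k vanishes past k = 6, leaving a 7-term sum, computed directly. Exact value: \frac{21047641}{3500640}.

Structural cue: t_0 = -\frac{6}{11} here, and (1)_k (C = -6/11, x = 7/8) is k! itself.
Adjacent-term ratio: r(k) = \frac{7}{8} * (k-6) / [(k-\frac{3}{4}) (k+1)] - rational; roots negated = parameters, x = \frac{7}{8}, C = -\frac{6}{11}.


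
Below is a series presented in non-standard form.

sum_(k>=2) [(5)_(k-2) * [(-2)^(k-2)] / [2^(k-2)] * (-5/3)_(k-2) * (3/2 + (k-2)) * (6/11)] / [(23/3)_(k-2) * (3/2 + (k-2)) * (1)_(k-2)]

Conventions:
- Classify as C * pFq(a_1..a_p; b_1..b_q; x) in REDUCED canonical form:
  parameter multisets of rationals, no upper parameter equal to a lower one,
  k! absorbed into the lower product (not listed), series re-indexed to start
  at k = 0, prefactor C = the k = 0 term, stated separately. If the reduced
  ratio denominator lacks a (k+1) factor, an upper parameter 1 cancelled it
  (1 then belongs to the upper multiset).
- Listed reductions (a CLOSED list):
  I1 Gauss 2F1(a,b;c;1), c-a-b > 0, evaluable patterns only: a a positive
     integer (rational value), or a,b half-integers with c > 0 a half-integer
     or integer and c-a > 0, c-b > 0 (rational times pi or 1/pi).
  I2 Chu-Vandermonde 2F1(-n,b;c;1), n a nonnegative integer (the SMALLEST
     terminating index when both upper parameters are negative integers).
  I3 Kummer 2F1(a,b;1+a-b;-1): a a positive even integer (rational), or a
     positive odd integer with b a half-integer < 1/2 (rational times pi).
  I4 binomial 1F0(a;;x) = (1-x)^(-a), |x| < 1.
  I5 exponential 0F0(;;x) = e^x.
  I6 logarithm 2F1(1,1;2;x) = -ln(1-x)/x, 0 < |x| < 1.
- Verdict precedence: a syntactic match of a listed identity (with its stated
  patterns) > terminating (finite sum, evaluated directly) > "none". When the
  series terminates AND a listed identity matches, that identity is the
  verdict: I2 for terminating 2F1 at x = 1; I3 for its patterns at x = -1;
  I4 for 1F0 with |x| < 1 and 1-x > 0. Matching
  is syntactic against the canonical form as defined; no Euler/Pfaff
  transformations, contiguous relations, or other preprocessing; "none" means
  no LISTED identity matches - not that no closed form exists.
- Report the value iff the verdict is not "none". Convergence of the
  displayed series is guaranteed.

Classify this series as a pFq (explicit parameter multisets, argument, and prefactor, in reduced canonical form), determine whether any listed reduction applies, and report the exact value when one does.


At argument -1: a 2F1 with upper {-5/3, 5}, lower {23/3}, scaled by C = 6/11. Verdict: none - this 2F1 at x = -1 matches no listed pattern, and upper {-5/3, 5} holds no stopper.

First insight: t_0 being 6/11, the two k-th powers (C = 6/11) combine into one argument.
Consecutive-term ratio: r(k) = (-1) * (k-5/3) (k+5) / [(k+23/3) (k+1)] - rational in k. x = (-1); t_0 = 6/11; negate the roots.


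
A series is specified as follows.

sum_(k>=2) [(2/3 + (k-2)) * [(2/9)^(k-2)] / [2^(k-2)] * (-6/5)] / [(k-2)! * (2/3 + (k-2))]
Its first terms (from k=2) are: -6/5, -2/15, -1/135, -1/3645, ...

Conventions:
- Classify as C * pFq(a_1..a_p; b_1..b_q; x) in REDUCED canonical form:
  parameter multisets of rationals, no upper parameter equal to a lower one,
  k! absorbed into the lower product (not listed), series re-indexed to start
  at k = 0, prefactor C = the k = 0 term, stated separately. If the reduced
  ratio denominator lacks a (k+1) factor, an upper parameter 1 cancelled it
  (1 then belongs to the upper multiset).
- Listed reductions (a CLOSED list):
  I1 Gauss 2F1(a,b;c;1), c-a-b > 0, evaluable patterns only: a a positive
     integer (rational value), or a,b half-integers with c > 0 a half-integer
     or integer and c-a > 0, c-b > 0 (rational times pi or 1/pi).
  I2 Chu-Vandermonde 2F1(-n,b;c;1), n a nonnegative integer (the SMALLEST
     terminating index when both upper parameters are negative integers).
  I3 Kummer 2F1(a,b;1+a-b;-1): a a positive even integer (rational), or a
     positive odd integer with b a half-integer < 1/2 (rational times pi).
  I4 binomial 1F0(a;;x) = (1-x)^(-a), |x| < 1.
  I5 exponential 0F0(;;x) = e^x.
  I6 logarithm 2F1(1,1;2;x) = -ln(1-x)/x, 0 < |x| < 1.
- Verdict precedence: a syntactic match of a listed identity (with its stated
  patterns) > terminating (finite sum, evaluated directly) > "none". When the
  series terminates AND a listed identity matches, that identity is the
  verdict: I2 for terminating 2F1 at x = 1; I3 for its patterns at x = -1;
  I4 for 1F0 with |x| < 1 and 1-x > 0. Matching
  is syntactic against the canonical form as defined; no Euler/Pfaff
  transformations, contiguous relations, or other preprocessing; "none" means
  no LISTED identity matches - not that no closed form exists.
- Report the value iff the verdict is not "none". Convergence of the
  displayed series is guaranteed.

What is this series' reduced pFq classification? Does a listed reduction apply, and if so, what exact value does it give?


x = 1/9 here; the reduced form reads 0F0, upper {-}, lower {-}, C = -6/5. Verdict: the I5 exponential reduction applies (the 0F0 exponential series at x = 1/9). Sum: (-6/5) * e^(1/9).

First insight: from the first term -6/5: the two k-th powers (C = -6/5, x = 1/9) combine into one argument.
Term ratio: r(k) = (1/9) * 1 / [(k+1)] - rational in k. x = (1/9); t_0 = -6/5; negate the roots.


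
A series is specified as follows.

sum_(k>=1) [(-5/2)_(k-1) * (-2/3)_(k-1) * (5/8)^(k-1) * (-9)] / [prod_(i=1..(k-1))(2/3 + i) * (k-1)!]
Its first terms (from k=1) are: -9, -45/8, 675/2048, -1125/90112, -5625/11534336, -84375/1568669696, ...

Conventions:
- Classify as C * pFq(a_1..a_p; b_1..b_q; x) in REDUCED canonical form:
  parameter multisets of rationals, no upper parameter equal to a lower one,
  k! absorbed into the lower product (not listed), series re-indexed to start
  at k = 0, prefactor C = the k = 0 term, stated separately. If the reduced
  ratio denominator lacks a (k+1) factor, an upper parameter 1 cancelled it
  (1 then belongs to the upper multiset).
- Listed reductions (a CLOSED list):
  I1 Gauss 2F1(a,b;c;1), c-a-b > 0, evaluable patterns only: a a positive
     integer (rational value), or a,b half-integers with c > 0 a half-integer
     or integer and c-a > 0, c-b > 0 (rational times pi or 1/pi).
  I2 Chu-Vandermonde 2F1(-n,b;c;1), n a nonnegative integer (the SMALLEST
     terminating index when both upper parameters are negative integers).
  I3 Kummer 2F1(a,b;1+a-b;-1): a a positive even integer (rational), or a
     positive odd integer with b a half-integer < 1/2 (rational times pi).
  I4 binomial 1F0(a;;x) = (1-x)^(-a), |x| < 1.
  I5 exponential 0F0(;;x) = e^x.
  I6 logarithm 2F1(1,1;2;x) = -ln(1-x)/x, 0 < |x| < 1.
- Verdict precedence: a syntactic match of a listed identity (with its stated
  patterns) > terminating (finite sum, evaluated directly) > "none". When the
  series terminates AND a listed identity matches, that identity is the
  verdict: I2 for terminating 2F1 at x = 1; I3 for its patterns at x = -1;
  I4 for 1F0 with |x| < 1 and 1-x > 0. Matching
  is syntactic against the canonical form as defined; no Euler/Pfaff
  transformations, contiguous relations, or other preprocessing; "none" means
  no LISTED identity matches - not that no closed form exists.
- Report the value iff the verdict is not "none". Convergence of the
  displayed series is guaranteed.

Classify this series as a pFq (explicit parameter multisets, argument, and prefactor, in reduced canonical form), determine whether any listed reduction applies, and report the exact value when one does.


Reduced: x = 5/8, 2F1, upper = {-5/2, -2/3}, lower = {5/3}, C = -9. Verdict: none. No listed pattern accepts 2F1(-5/2, -2/3; 5/3; 5/8).

Key step: from the first term -9: the lower running product (C = -9, x = 5/8) is a rising factorial.
Term ratio: r(k) = (5/8) * (k-5/2) (k-2/3) / [(k+5/3) (k+1)] - poly over poly, x = (5/8) from leading terms; C = -9 at k = 0.


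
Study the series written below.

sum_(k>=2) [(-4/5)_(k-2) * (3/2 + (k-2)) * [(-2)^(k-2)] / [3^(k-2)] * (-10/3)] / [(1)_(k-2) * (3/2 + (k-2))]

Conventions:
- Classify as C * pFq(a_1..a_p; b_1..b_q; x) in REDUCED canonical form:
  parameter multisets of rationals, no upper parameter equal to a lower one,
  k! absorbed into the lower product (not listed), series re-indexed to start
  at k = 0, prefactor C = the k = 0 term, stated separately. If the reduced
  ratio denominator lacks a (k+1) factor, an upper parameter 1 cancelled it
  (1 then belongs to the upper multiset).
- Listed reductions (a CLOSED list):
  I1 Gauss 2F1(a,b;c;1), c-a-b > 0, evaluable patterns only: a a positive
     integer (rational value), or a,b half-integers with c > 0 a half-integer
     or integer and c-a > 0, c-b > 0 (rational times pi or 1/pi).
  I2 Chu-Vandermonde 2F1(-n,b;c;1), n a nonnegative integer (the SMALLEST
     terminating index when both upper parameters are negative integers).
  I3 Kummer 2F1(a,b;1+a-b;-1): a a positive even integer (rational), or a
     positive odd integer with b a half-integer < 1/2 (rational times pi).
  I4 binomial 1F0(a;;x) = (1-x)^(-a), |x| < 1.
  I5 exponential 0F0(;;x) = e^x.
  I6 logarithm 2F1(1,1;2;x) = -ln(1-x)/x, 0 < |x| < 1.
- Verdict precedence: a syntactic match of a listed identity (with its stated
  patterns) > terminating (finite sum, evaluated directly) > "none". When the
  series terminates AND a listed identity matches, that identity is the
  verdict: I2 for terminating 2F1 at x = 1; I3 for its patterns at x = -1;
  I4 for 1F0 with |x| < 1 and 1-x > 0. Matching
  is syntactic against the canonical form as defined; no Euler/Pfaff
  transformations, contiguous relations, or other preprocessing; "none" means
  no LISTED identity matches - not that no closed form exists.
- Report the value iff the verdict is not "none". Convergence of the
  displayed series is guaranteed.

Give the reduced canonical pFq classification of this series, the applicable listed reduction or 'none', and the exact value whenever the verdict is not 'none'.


Reduced: x = -2/3, 1F0, upper = {-4/5}, lower = {-}, C = -10/3. Verdict (x = -2/3): the I4 binomial reduction applies (the 1F0 binomial series: exponent 4/5, x = -2/3). Value: (-10/3) * (5/3)^(4/5).

Structural cue: t_0 = -10/3 here, and the two geometric factors (C = -10/3) combine into one argument.
Term ratio: r(k) = (-2/3) * (k-4/5) / [(k+1)] - rational in k. x = (-2/3); t_0 = -10/3; negate the roots.


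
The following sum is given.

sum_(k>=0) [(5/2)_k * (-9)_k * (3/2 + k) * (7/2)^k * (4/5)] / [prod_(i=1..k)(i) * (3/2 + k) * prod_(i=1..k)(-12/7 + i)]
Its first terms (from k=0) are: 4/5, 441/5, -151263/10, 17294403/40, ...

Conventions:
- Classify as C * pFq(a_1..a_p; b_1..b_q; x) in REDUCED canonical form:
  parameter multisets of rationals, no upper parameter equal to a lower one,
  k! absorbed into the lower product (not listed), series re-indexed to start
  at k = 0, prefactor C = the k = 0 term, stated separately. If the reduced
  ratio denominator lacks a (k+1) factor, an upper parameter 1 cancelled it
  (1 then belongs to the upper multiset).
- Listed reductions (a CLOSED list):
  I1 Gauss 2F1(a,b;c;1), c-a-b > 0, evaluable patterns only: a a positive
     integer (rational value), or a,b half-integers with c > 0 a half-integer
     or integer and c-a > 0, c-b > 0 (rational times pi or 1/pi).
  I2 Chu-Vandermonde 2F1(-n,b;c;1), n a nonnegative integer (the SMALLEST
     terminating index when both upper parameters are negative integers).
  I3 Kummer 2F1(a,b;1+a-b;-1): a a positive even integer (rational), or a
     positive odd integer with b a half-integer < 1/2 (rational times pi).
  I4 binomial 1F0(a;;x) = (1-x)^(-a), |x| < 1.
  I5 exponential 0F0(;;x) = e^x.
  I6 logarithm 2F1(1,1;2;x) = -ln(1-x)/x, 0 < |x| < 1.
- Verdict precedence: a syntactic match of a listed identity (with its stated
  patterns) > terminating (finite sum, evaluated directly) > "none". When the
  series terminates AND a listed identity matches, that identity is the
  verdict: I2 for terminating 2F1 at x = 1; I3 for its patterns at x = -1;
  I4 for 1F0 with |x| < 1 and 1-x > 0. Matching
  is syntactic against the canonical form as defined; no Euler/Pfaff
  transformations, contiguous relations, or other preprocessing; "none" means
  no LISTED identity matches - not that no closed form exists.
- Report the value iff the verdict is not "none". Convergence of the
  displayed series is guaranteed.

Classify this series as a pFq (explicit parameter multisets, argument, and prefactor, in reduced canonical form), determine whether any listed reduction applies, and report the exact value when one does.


Classification (C = 4/5): 2F1 with upper {-9, 5/2}, lower {-5/7}, argument x = 7/2. Verdict: terminating. (-9)_k vanishes past k = 9, leaving a 10-term sum, computed directly. Value: 490063931301726039/14277410816.

Key step: with t_0 = 4/5, k + 3/2 divides numerator and denominator alike; prefactor 4/5 after cancelling.
Ratio: r(k) = (7/2) * (k-9) (k+5/2) / [(k-5/7) (k+1)] ; factor over Q: parameters, x = (7/2), and C = 4/5.


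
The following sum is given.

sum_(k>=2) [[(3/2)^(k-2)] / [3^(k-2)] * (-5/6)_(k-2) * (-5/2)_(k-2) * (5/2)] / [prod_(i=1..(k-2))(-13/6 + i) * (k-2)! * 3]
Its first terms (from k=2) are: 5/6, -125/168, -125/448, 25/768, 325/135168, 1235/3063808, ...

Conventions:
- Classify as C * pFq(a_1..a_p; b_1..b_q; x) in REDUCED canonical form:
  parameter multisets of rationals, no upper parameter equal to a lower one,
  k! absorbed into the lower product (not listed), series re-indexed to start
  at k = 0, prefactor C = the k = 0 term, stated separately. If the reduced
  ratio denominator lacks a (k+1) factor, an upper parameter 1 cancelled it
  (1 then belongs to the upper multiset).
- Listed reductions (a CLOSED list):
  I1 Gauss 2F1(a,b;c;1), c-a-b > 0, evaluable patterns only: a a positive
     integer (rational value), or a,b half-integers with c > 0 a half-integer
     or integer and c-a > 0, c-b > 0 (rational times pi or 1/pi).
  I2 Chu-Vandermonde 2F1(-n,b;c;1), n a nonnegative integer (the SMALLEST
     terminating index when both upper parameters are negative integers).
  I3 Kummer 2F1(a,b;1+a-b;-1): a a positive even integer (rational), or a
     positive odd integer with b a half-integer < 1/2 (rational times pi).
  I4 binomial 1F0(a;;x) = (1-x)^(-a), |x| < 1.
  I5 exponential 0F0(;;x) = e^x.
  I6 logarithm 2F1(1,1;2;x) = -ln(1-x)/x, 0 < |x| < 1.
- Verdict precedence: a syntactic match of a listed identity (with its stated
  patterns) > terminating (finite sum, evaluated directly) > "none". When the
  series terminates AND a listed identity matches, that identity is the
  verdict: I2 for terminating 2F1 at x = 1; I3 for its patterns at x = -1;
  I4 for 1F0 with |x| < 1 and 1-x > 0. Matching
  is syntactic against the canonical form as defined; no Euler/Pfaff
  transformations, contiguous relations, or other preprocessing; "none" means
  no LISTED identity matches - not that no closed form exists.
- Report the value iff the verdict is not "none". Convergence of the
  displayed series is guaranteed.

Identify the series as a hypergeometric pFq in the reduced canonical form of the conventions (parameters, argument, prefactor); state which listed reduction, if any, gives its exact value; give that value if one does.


Reduced: x = 1/2, 2F1, upper = {-5/2, -5/6}, lower = {-7/6}, C = 5/6. Verdict: none. A 2F1 with upper {-5/2, -5/6} fits none of I1-I6 at x = 1/2; the sum runs forever.

First insight: t_0 being 5/6, the two k-th powers (C = 5/6) combine into one argument.
Term ratio: r(k) = (1/2) * (k-5/2) (k-5/6) / [(k-7/6) (k+1)] ; factor over Q: parameters, x = (1/2), and C = 5/6.


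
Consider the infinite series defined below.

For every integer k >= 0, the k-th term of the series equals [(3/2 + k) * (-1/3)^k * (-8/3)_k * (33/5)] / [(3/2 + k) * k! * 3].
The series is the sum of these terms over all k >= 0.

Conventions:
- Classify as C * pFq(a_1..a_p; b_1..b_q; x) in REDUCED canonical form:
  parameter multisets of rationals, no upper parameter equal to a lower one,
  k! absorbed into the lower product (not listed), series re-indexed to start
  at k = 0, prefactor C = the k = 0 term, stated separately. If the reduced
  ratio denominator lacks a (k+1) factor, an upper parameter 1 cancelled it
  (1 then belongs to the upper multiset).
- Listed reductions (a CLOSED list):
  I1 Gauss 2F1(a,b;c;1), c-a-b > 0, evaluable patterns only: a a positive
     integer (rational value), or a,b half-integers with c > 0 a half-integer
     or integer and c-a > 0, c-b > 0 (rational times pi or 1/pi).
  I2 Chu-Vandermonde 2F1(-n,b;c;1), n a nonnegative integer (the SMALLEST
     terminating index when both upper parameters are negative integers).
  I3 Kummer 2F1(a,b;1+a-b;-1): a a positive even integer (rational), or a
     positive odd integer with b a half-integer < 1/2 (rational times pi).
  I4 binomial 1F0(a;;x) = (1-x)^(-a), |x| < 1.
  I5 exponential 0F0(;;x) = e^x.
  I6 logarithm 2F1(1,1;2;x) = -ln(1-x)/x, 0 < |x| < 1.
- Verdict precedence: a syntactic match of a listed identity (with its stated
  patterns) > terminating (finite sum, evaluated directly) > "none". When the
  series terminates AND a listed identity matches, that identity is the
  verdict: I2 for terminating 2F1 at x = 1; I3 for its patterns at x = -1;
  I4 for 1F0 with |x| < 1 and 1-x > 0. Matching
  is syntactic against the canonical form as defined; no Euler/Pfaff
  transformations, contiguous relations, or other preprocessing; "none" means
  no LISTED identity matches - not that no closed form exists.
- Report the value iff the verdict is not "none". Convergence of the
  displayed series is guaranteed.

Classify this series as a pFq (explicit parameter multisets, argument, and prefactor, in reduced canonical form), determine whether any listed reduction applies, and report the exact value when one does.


Classification (C = 11/5): 1F0 with upper {-8/3}, lower {-}, argument x = -1/3. Verdict: this is the binomial series (I4) (the 1F0 binomial series: exponent 8/3, x = -1/3). Hence: (11/5) * (4/3)^(8/3).

Structural cue: t_0 being 11/5, striking the common factor k + 3/2 reduces the term (C = 11/5).
Term ratio: r(k) = (-1/3) * (k-8/3) / [(k+1)] - rational in k, leading ratio (-1/3); with t_0 = 11/5, classification follows.
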